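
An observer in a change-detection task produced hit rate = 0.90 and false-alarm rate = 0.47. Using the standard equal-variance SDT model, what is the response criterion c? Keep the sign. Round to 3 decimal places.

c = -0.603

z(0.90) = 1.2816, z(0.47) = -0.0753
c = −½·[z(H) + z(FA)] = −0.5 × (1.2816 + (-0.0753)) = -0.60315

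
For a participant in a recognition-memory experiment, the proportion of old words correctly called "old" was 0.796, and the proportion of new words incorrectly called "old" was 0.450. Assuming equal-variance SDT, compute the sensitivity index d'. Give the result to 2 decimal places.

Φ⁻¹(H) = Φ⁻¹(0.796) = 0.827
Φ⁻¹(FA) = Φ⁻¹(0.450) = -0.126
d' = z(H) − z(FA) = 0.827 − (-0.126) = 0.953

d' = 0.95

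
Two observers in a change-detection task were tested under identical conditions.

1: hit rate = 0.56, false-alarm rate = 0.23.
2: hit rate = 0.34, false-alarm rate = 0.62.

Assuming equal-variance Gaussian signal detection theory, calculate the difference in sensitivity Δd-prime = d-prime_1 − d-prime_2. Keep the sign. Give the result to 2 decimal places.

Δd-prime = 1.61

1: z(0.56) = 0.151, z(0.23) = -0.739, d' = 0.890
2: z(0.34) = -0.412, z(0.62) = 0.305, d' = -0.717
Δd' = d'_1 − d'_2 = 0.890 − (-0.717) = 1.607
1 has the higher sensitivity.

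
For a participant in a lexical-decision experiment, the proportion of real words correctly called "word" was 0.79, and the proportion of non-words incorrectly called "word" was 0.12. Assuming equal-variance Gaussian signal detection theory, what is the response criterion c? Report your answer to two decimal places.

c = 0.18

Φ⁻¹(0.79) = 0.806, Φ⁻¹(0.12) = -1.175
c = −½·[z(H) + z(FA)] = −0.5 × (0.806 + (-1.175)) = 0.1845
c > 0: the participant has a conservative response bias.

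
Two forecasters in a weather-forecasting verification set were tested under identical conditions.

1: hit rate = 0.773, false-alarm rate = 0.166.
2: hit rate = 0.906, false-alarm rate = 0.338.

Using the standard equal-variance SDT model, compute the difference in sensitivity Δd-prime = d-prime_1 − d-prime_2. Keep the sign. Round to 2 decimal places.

1: z(0.773) = 0.749, z(0.166) = -0.970, d' = 1.719
2: z(0.906) = 1.317, z(0.338) = -0.418, d' = 1.735
Δd' = d'_1 − d'_2 = 1.719 − 1.735 = -0.016
2 has the higher sensitivity.

Δd-prime = -0.02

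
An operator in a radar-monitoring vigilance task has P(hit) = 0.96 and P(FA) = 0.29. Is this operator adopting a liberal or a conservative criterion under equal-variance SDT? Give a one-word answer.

z(H) = 1.751, z(FA) = -0.553
c = −½·(z(H) + z(FA)) = -0.599
c < 0 → liberal criterion (biased toward responding “yes”).

liberal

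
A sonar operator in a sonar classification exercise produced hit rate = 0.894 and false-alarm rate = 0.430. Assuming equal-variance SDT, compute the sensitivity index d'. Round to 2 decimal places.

z(H) = z(0.894) = 1.2481
z(FA) = z(0.430) = -0.1764
d' = z(H) − z(FA) = 1.2481 − (-0.1764) = 1.4245

d' = 1.42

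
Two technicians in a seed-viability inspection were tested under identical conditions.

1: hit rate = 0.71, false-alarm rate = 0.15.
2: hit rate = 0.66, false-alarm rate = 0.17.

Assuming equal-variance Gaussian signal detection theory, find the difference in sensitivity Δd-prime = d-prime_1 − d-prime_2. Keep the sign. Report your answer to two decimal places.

Δd-prime = 0.22

1: z(0.71) = 0.553, z(0.15) = -1.036, d' = 1.589
2: z(0.66) = 0.412, z(0.17) = -0.954, d' = 1.366
Δd' = d'_1 − d'_2 = 1.589 − 1.366 = 0.223
1 has the higher sensitivity.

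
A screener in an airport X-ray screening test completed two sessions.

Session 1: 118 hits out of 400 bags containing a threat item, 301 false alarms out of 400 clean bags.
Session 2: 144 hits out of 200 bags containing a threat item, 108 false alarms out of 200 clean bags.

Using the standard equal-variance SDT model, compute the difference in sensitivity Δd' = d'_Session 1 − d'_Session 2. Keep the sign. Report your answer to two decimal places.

Session 1: z(0.2950) = -0.539, z(0.7525) = 0.682, d' = -1.221
Session 2: z(0.7200) = 0.583, z(0.5400) = 0.100, d' = 0.483
Δd' = d'_Session 1 − d'_Session 2 = -1.221 − 0.483 = -1.704
Session 2 has the higher sensitivity.

Δd' = -1.70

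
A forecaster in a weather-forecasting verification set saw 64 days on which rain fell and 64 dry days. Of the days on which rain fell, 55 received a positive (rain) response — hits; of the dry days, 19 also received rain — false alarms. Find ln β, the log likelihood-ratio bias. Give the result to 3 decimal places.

H = 55/64 = 0.8594
FA = 19/64 = 0.2969
Φ⁻¹(H) = Φ⁻¹(0.8594) = 1.0776
Φ⁻¹(FA) = Φ⁻¹(0.2969) = -0.5333
ln β = −½·[z(H)² − z(FA)²] = −0.5 × (1.1612 − 0.2844) = -0.4384

ln β = -0.438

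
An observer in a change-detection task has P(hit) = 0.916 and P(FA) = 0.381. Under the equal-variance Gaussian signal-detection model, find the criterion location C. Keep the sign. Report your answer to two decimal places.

Φ⁻¹(H) = Φ⁻¹(0.916) = 1.3787
Φ⁻¹(FA) = Φ⁻¹(0.381) = -0.3029
c = −½·[z(H) + z(FA)] = −0.5 × (1.3787 + (-0.3029)) = -0.5379

C = -0.54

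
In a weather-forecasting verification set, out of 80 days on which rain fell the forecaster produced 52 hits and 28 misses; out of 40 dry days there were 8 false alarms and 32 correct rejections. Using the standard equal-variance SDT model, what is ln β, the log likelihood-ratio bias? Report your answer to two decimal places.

H = 52/80 = 0.6500
FA = 8/40 = 0.2000
z(0.6500) = 0.385, z(0.2000) = -0.842
ln β = −½·[z(H)² − z(FA)²] = −0.5 × (0.148 − 0.709) = 0.2805

ln β = 0.28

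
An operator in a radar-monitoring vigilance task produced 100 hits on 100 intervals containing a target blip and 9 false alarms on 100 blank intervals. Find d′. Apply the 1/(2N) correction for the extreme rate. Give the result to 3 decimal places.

The hit rate is 100/100 = 1, so apply the 1/(2N) correction: H → 1 − 1/(2·100) = 0.99500.
z(H) = z(0.99500) = 2.5758
z(FA) = z(0.09000) = -1.3408
d' = 2.5758 − (-1.3408) = 3.9166

d′ = 3.917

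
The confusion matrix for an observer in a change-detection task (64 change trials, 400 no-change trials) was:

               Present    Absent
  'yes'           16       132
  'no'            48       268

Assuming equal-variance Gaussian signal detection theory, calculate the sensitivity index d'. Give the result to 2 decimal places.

d' = -0.23

H = 16/64 = 0.2500
FA = 132/400 = 0.3300
Φ⁻¹(0.2500) = -0.674, Φ⁻¹(0.3300) = -0.440
d' = z(H) − z(FA) = -0.674 − (-0.440) = -0.234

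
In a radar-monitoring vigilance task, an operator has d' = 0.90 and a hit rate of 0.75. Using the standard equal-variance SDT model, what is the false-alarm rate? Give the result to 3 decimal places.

false-alarm rate = 0.411

z(hit rate) = z(0.75) = 0.6745
z(FA) = z(H) − d' = 0.6745 − 0.90 = -0.2255
false-alarm rate = Φ(-0.2255) = 0.4108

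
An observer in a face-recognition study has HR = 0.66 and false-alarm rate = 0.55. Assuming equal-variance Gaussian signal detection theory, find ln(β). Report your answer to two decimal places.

Φ⁻¹(H) = Φ⁻¹(0.66) = 0.412
Φ⁻¹(FA) = Φ⁻¹(0.55) = 0.126
ln β = −½·[z(H)² − z(FA)²] = −0.5 × (0.170 − 0.016) = -0.077

ln β = -0.08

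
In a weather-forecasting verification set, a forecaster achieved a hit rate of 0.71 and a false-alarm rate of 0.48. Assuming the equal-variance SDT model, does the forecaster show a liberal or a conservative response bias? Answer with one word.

liberal

z(H) = 0.553, z(FA) = -0.050
c = −½·(z(H) + z(FA)) = -0.2515
c < 0 → liberal criterion (biased toward responding “yes”).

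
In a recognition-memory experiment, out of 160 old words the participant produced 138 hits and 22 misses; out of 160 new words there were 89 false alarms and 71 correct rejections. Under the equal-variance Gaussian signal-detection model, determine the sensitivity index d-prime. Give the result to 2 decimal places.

d-prime = 0.95

H = 138/160 = 0.8625
FA = 89/160 = 0.5563
z(H) = 1.092
z(FA) = 0.142
d' = z(H) − z(FA) = 1.092 − 0.142 = 0.950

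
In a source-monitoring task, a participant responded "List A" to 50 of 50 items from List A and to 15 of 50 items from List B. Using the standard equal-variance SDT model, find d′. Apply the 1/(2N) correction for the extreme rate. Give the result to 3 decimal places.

d′ = 2.851

The hit rate is 50/50 = 1, so apply the 1/(2N) correction: H → 1 − 1/(2·50) = 0.99000.
z(H) = z(0.99000) = 2.3263
z(FA) = z(0.30000) = -0.5244
d' = 2.3263 − (-0.5244) = 2.8507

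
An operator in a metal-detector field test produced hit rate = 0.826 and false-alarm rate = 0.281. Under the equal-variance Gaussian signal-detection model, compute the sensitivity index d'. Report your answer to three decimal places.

d' = 1.518

z(H) = 0.9385
z(FA) = -0.5799
d' = z(H) − z(FA) = 0.9385 − (-0.5799) = 1.5184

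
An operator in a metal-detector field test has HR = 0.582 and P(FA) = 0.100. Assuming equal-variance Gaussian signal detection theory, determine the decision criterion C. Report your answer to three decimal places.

z(H) = 0.2070
z(FA) = -1.2816
c = −½·[z(H) + z(FA)] = −0.5 × (0.2070 + (-1.2816)) = 0.5373
c > 0: the operator has a conservative response bias.

C = 0.537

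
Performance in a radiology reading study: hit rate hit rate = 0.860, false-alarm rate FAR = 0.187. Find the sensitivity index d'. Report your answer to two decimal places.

d' = 1.97

z(H) = 1.0803
z(FA) = -0.8890
d' = z(H) − z(FA) = 1.0803 − (-0.8890) = 1.9693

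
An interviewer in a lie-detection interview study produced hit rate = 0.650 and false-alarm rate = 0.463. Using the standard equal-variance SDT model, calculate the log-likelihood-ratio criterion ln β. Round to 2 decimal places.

ln β = -0.07

z(0.650) = 0.385, z(0.463) = -0.093
ln β = −½·[z(H)² − z(FA)²] = −0.5 × (0.148 − 0.009) = -0.0695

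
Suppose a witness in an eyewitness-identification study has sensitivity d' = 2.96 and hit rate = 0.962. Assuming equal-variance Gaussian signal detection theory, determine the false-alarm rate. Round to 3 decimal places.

z(hit rate) = z(0.962) = 1.7744
z(FA) = z(H) − d' = 1.7744 − 2.96 = -1.1856
false-alarm rate = Φ(-1.1856) = 0.1179

false-alarm rate = 0.118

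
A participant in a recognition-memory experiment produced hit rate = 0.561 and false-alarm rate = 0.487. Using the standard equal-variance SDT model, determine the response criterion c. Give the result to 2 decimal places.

z(0.561) = 0.1535, z(0.487) = -0.0326
c = −½·[z(H) + z(FA)] = −0.5 × (0.1535 + (-0.0326)) = -0.06045

c = -0.06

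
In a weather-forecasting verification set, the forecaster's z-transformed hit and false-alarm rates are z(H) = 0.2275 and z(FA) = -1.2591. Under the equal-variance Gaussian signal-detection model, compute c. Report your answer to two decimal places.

c = −½·[z(H) + z(FA)] = −½·(0.2275 + (-1.2591)) = 0.5158

c = 0.52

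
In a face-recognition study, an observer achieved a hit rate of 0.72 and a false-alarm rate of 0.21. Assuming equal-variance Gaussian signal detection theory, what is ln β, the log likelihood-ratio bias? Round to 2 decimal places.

Φ⁻¹(0.72) = 0.583, Φ⁻¹(0.21) = -0.806
ln β = −½·[z(H)² − z(FA)²] = −0.5 × (0.340 − 0.650) = 0.155

ln β = 0.16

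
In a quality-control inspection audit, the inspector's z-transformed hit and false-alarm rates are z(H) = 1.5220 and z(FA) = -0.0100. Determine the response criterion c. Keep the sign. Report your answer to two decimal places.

c = -0.76

c = −½·[z(H) + z(FA)] = −½·(1.5220 + (-0.0100)) = -0.7560
c < 0: the inspector has a liberal response bias.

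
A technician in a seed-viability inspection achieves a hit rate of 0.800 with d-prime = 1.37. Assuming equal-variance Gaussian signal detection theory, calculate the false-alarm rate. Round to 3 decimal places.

z(hit rate) = z(0.800) = 0.8416
z(FA) = z(H) − d' = 0.8416 − 1.37 = -0.5284
false-alarm rate = Φ(-0.5284) = 0.2986

false-alarm rate = 0.299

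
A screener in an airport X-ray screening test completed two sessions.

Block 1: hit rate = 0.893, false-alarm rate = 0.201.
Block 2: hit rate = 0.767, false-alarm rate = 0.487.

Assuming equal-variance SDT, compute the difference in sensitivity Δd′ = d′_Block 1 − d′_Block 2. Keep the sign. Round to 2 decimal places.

Block 1: z(0.893) = 1.243, z(0.201) = -0.838, d' = 2.081
Block 2: z(0.767) = 0.729, z(0.487) = -0.033, d' = 0.762
Δd' = d'_Block 1 − d'_Block 2 = 2.081 − 0.762 = 1.319
Block 1 has the higher sensitivity.

Δd′ = 1.32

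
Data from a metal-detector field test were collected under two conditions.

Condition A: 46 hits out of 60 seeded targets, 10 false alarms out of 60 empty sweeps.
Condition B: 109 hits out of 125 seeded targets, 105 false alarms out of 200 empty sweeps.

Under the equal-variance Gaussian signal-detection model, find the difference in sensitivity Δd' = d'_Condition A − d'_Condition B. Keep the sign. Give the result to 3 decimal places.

Condition A: z(0.7667) = 0.7280, z(0.1667) = -0.9673, d' = 1.6953
Condition B: z(0.8720) = 1.1359, z(0.5250) = 0.0627, d' = 1.0732
Δd' = d'_Condition A − d'_Condition B = 1.6953 − 1.0732 = 0.6221
Condition A has the higher sensitivity.

Δd' = 0.622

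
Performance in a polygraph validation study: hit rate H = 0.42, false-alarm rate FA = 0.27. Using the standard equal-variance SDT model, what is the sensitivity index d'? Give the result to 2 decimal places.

Φ⁻¹(H) = Φ⁻¹(0.42) = -0.202
Φ⁻¹(FA) = Φ⁻¹(0.27) = -0.613
d' = z(H) − z(FA) = -0.202 − (-0.613) = 0.411

d' = 0.41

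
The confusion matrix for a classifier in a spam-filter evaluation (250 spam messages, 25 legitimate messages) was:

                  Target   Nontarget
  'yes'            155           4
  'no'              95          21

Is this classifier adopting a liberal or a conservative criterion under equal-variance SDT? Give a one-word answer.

z(H) = 0.305, z(FA) = -0.994
c = −½·(z(H) + z(FA)) = 0.3445
c > 0 → conservative criterion (biased toward responding “no”).

conservative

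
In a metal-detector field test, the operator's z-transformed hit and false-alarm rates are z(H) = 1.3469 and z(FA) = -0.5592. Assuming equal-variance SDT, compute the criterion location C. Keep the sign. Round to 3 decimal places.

c = −½·[z(H) + z(FA)] = −½·(1.3469 + (-0.5592)) = -0.39385
c < 0: the operator has a liberal response bias.

C = -0.394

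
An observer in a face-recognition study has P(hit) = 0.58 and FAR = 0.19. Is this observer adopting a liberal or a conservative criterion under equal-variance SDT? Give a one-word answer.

conservative

z(H) = 0.202, z(FA) = -0.878
c = −½·(z(H) + z(FA)) = 0.338
c > 0 → conservative criterion (biased toward responding “no”).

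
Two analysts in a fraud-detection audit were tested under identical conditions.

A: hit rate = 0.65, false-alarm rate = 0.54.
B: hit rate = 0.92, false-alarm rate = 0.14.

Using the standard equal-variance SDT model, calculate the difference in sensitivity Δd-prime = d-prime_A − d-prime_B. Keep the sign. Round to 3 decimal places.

A: z(0.65) = 0.3853, z(0.54) = 0.1004, d' = 0.2849
B: z(0.92) = 1.4051, z(0.14) = -1.0803, d' = 2.4854
Δd' = d'_A − d'_B = 0.2849 − 2.4854 = -2.2005
B has the higher sensitivity.

Δd-prime = -2.201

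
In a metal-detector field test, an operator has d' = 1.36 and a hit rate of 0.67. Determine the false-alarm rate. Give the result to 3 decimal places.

false-alarm rate = 0.179

z(hit rate) = z(0.67) = 0.4399
z(FA) = z(H) − d' = 0.4399 − 1.36 = -0.9201
false-alarm rate = Φ(-0.9201) = 0.1788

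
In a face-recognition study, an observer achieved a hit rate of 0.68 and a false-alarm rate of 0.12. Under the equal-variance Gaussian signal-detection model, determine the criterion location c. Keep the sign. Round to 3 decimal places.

z(0.68) = 0.4677, z(0.12) = -1.1750
c = −½·[z(H) + z(FA)] = −0.5 × (0.4677 + (-1.1750)) = 0.35365

c = 0.354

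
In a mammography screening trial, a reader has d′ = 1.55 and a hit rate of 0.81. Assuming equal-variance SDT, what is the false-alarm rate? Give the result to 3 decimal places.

z(hit rate) = z(0.81) = 0.8779
z(FA) = z(H) − d' = 0.8779 − 1.55 = -0.6721
false-alarm rate = Φ(-0.6721) = 0.2508

false-alarm rate = 0.251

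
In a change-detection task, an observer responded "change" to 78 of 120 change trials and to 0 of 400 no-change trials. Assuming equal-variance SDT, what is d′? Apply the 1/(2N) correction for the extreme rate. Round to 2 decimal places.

d′ = 3.41

The false-alarm rate is 0/400 = 0, so apply the 1/(2N) correction: FA → 1/(2·400) = 0.00125.
z(H) = z(0.65000) = 0.385
z(FA) = z(0.00125) = -3.023
d' = 0.385 − (-3.023) = 3.408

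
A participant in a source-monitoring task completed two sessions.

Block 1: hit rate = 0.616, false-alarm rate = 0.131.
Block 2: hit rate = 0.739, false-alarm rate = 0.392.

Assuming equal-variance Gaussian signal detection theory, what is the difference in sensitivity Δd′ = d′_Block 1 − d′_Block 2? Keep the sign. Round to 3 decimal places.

Block 1: z(0.616) = 0.2950, z(0.131) = -1.1217, d' = 1.4167
Block 2: z(0.739) = 0.6403, z(0.392) = -0.2741, d' = 0.9144
Δd' = d'_Block 1 − d'_Block 2 = 1.4167 − 0.9144 = 0.5023
Block 1 has the higher sensitivity.

Δd′ = 0.502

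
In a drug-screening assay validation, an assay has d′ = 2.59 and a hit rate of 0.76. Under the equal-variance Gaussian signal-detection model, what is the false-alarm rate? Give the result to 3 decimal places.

false-alarm rate = 0.030

z(hit rate) = z(0.76) = 0.7063
z(FA) = z(H) − d' = 0.7063 − 2.59 = -1.8837
false-alarm rate = Φ(-1.8837) = 0.0298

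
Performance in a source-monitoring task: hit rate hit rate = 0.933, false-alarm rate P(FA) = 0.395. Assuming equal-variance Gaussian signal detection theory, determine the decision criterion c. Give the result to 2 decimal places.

z(H) = z(0.933) = 1.499
z(FA) = z(0.395) = -0.266
c = −½·[z(H) + z(FA)] = −0.5 × (1.499 + (-0.266)) = -0.6165

c = -0.62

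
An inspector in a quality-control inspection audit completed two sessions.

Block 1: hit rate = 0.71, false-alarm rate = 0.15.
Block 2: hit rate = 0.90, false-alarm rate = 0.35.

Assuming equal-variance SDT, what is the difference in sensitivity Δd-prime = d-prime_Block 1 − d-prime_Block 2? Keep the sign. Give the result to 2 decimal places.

Δd-prime = -0.08

Block 1: z(0.71) = 0.553, z(0.15) = -1.036, d' = 1.589
Block 2: z(0.90) = 1.282, z(0.35) = -0.385, d' = 1.667
Δd' = d'_Block 1 − d'_Block 2 = 1.589 − 1.667 = -0.078
Block 2 has the higher sensitivity.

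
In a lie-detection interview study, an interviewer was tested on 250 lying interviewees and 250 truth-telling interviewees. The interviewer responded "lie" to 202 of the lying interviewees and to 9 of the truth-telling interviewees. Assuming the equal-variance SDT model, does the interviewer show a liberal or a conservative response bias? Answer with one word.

z(H) = 0.871, z(FA) = -1.799
c = −½·(z(H) + z(FA)) = 0.464
c > 0 → conservative criterion (biased toward responding “no”).

conservative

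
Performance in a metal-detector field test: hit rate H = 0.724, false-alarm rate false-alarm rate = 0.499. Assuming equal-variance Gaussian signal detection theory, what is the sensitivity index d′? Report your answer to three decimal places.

d′ = 0.597

Φ⁻¹(H) = 0.5948
Φ⁻¹(FA) = -0.0025
d' = z(H) − z(FA) = 0.5948 − (-0.0025) = 0.5973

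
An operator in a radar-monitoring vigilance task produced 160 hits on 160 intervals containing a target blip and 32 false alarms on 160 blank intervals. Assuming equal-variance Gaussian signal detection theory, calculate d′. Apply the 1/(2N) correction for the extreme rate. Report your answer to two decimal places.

The hit rate is 160/160 = 1, so apply the 1/(2N) correction: H → 1 − 1/(2·160) = 0.99687.
z(H) = z(0.99687) = 2.734
z(FA) = z(0.20000) = -0.842
d' = 2.734 − (-0.842) = 3.576

d′ = 3.58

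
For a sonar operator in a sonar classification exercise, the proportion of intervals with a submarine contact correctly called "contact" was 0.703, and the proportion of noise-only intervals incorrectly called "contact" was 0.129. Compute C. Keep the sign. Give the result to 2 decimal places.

z(H) = 0.533
z(FA) = -1.131
c = −½·[z(H) + z(FA)] = −0.5 × (0.533 + (-1.131)) = 0.299

C = 0.30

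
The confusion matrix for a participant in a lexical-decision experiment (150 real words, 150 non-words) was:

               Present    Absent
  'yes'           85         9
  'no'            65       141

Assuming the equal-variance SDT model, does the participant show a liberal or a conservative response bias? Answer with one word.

z(H) = 0.168, z(FA) = -1.555
c = −½·(z(H) + z(FA)) = 0.6935
c > 0 → conservative criterion (biased toward responding “no”).

conservative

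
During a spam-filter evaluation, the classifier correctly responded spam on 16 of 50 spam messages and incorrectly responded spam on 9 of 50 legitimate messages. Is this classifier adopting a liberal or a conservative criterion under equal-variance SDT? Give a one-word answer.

z(H) = -0.468, z(FA) = -0.915
c = −½·(z(H) + z(FA)) = 0.6915
c > 0 → conservative criterion (biased toward responding “no”).

conservative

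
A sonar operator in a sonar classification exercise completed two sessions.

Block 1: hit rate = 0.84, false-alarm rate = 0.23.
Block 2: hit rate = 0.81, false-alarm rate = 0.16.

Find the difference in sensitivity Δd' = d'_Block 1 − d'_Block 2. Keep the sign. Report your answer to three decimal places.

Δd' = -0.139

Block 1: z(0.84) = 0.9945, z(0.23) = -0.7388, d' = 1.7333
Block 2: z(0.81) = 0.8779, z(0.16) = -0.9945, d' = 1.8724
Δd' = d'_Block 1 − d'_Block 2 = 1.7333 − 1.8724 = -0.1391
Block 2 has the higher sensitivity.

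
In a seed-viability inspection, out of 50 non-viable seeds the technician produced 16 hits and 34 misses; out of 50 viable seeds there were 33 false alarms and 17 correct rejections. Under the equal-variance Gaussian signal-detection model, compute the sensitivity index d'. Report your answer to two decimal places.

d' = -0.88

H = 16/50 = 0.3200
FA = 33/50 = 0.6600
z(H) = -0.4677
z(FA) = 0.4125
d' = z(H) − z(FA) = -0.4677 − 0.4125 = -0.8802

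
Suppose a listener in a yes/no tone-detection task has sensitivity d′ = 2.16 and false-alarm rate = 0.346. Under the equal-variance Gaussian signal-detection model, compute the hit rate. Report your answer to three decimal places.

hit rate = 0.961

z(false-alarm rate) = z(0.346) = -0.3961
z(H) = z(FA) + d' = -0.3961 + 2.16 = 1.7639
hit rate = Φ(1.7639) = 0.9611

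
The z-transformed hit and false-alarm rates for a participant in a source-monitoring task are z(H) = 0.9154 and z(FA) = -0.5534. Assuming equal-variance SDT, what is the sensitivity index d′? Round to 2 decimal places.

d′ = 1.47

d' = z(H) − z(FA) = 0.9154 − (-0.5534) = 1.4688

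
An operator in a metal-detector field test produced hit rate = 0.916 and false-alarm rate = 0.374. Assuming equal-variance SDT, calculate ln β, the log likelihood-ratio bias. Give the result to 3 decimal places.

z(0.916) = 1.3787, z(0.374) = -0.3213
ln β = −½·[z(H)² − z(FA)²] = −0.5 × (1.9008 − 0.1032) = -0.8988

ln β = -0.899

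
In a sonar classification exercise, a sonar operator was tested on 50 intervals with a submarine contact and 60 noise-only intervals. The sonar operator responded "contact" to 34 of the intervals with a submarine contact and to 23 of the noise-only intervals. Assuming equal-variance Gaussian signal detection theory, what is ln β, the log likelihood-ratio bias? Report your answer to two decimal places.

ln β = -0.07

H = 34/50 = 0.6800
FA = 23/60 = 0.3833
z(0.6800) = 0.468, z(0.3833) = -0.297
ln β = −½·[z(H)² − z(FA)²] = −0.5 × (0.219 − 0.088) = -0.0655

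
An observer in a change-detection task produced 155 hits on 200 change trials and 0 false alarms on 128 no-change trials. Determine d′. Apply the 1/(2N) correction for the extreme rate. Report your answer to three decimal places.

The false-alarm rate is 0/128 = 0, so apply the 1/(2N) correction: FA → 1/(2·128) = 0.00391.
z(H) = z(0.77500) = 0.7554
z(FA) = z(0.00391) = -2.6597
d' = 0.7554 − (-2.6597) = 3.4151

d′ = 3.415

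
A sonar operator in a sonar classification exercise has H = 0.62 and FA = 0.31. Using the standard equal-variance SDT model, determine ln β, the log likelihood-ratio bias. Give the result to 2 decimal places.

z(0.62) = 0.305, z(0.31) = -0.496
ln β = −½·[z(H)² − z(FA)²] = −0.5 × (0.093 − 0.246) = 0.0765

ln β = 0.08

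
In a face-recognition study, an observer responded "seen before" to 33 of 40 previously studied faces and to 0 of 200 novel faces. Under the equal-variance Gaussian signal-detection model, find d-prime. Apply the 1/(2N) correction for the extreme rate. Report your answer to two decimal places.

The false-alarm rate is 0/200 = 0, so apply the 1/(2N) correction: FA → 1/(2·200) = 0.00250.
z(H) = z(0.82500) = 0.935
z(FA) = z(0.00250) = -2.807
d' = 0.935 − (-2.807) = 3.742

d-prime = 3.74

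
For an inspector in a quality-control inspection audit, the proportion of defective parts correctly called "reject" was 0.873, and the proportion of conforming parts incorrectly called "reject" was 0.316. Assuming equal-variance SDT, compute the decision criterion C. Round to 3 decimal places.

C = -0.331

z(H) = z(0.873) = 1.1407
z(FA) = z(0.316) = -0.4789
c = −½·[z(H) + z(FA)] = −0.5 × (1.1407 + (-0.4789)) = -0.3309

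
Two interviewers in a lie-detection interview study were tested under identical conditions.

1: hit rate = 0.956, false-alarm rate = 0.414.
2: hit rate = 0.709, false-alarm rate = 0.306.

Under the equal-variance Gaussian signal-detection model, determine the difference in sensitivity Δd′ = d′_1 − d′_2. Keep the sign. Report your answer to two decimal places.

1: z(0.956) = 1.706, z(0.414) = -0.217, d' = 1.923
2: z(0.709) = 0.550, z(0.306) = -0.507, d' = 1.057
Δd' = d'_1 − d'_2 = 1.923 − 1.057 = 0.866
1 has the higher sensitivity.

Δd′ = 0.87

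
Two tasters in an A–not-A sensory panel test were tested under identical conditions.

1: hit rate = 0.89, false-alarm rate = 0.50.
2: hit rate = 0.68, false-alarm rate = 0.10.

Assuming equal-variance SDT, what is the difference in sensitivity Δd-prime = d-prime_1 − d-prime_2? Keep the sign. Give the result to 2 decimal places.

1: z(0.89) = 1.227, z(0.50) = 0.000, d' = 1.227
2: z(0.68) = 0.468, z(0.10) = -1.282, d' = 1.750
Δd' = d'_1 − d'_2 = 1.227 − 1.750 = -0.523
2 has the higher sensitivity.

Δd-prime = -0.52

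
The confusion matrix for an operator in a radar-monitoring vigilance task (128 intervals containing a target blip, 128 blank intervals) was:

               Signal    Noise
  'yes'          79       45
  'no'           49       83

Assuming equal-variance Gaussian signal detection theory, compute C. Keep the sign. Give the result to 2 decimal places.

C = 0.04

H = 79/128 = 0.6172
FA = 45/128 = 0.3516
z(0.6172) = 0.2981, z(0.3516) = -0.3810
c = −½·[z(H) + z(FA)] = −0.5 × (0.2981 + (-0.3810)) = 0.04145
c > 0: the operator has a conservative response bias.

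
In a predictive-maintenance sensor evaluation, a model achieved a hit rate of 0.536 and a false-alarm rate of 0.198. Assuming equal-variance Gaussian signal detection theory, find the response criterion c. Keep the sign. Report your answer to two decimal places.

c = 0.38

Φ⁻¹(H) = 0.090
Φ⁻¹(FA) = -0.849
c = −½·[z(H) + z(FA)] = −0.5 × (0.090 + (-0.849)) = 0.3795
c > 0: the model has a conservative response bias.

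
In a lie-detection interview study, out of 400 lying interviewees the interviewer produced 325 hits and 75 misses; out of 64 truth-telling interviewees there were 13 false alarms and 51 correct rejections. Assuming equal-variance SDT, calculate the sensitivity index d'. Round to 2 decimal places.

d' = 1.72

H = 325/400 = 0.8125
FA = 13/64 = 0.2031
Φ⁻¹(H) = Φ⁻¹(0.8125) = 0.8871
Φ⁻¹(FA) = Φ⁻¹(0.2031) = -0.8306
d' = z(H) − z(FA) = 0.8871 − (-0.8306) = 1.7177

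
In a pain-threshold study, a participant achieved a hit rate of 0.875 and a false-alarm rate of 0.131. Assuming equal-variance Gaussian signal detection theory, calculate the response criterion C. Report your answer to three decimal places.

z(H) = z(0.875) = 1.1503
z(FA) = z(0.131) = -1.1217
c = −½·[z(H) + z(FA)] = −0.5 × (1.1503 + (-1.1217)) = -0.0143

C = -0.014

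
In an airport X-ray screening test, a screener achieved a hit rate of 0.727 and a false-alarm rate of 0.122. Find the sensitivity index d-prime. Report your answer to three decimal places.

z(0.727) = 0.6038, z(0.122) = -1.1650
d' = z(H) − z(FA) = 0.6038 − (-1.1650) = 1.7688

d-prime = 1.769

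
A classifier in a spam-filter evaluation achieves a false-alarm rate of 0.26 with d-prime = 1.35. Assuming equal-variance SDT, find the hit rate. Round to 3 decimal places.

z(false-alarm rate) = z(0.26) = -0.6433
z(H) = z(FA) + d' = -0.6433 + 1.35 = 0.7067
hit rate = Φ(0.7067) = 0.7601

hit rate = 0.760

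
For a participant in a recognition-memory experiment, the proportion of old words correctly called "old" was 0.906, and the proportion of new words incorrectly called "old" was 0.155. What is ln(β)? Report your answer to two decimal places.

z(0.906) = 1.317, z(0.155) = -1.015
ln β = −½·[z(H)² − z(FA)²] = −0.5 × (1.734 − 1.030) = -0.352

ln β = -0.35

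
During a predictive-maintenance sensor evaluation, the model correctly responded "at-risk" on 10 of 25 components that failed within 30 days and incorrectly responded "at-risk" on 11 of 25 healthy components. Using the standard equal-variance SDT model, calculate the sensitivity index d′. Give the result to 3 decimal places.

d′ = -0.102

H = 10/25 = 0.4000
FA = 11/25 = 0.4400
Φ⁻¹(H) = -0.2533
Φ⁻¹(FA) = -0.1510
d' = z(H) − z(FA) = -0.2533 − (-0.1510) = -0.1023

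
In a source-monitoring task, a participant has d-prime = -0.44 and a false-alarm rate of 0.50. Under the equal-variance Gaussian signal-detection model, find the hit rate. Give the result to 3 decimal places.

z(false-alarm rate) = z(0.50) = 0.0000
z(H) = z(FA) + d' = 0.0000 + (-0.44) = -0.4400
hit rate = Φ(-0.4400) = 0.3300

hit rate = 0.330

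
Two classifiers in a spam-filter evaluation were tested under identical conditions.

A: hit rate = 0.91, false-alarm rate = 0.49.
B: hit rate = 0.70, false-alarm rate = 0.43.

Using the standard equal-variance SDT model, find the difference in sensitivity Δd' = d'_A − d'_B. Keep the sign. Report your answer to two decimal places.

Δd' = 0.67

A: z(0.91) = 1.341, z(0.49) = -0.025, d' = 1.366
B: z(0.70) = 0.524, z(0.43) = -0.176, d' = 0.700
Δd' = d'_A − d'_B = 1.366 − 0.700 = 0.666
A has the higher sensitivity.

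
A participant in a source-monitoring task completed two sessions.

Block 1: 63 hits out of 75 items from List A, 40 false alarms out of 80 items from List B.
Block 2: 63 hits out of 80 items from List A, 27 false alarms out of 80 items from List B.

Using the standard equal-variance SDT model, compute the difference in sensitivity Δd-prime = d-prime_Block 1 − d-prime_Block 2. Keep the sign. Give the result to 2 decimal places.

Δd-prime = -0.22

Block 1: z(0.8400) = 0.994, z(0.5000) = 0.000, d' = 0.994
Block 2: z(0.7875) = 0.798, z(0.3375) = -0.419, d' = 1.217
Δd' = d'_Block 1 − d'_Block 2 = 0.994 − 1.217 = -0.223
Block 2 has the higher sensitivity.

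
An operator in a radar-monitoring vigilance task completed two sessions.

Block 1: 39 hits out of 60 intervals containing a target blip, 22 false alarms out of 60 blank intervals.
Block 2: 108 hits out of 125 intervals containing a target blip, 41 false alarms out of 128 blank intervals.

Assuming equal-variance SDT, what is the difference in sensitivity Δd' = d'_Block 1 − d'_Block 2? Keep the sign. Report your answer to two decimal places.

Block 1: z(0.6500) = 0.385, z(0.3667) = -0.341, d' = 0.726
Block 2: z(0.8640) = 1.098, z(0.3203) = -0.467, d' = 1.565
Δd' = d'_Block 1 − d'_Block 2 = 0.726 − 1.565 = -0.839
Block 2 has the higher sensitivity.

Δd' = -0.84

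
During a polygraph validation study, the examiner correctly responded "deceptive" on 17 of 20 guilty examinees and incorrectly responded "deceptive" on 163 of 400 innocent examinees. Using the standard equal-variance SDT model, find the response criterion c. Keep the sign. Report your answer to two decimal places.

H = 17/20 = 0.8500
FA = 163/400 = 0.4075
Φ⁻¹(0.8500) = 1.036, Φ⁻¹(0.4075) = -0.234
c = −½·[z(H) + z(FA)] = −0.5 × (1.036 + (-0.234)) = -0.401

c = -0.40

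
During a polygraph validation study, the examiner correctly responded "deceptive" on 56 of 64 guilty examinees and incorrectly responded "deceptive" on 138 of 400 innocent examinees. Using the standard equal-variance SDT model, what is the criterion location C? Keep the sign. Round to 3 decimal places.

H = 56/64 = 0.8750
FA = 138/400 = 0.3450
z(H) = z(0.8750) = 1.1503
z(FA) = z(0.3450) = -0.3989
c = −½·[z(H) + z(FA)] = −0.5 × (1.1503 + (-0.3989)) = -0.3757

C = -0.376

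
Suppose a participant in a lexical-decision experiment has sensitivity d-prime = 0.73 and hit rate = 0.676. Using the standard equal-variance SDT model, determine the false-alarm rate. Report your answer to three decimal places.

z(hit rate) = z(0.676) = 0.4565
z(FA) = z(H) − d' = 0.4565 − 0.73 = -0.2735
false-alarm rate = Φ(-0.2735) = 0.3922

false-alarm rate = 0.392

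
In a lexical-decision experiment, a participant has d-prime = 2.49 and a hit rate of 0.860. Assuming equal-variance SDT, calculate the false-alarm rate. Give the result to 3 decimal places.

z(hit rate) = z(0.860) = 1.0803
z(FA) = z(H) − d' = 1.0803 − 2.49 = -1.4097
false-alarm rate = Φ(-1.4097) = 0.0793

false-alarm rate = 0.079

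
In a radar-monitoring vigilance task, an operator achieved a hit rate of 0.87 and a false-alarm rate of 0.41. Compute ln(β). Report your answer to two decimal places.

ln β = -0.61

Φ⁻¹(H) = Φ⁻¹(0.87) = 1.126
Φ⁻¹(FA) = Φ⁻¹(0.41) = -0.228
ln β = −½·[z(H)² − z(FA)²] = −0.5 × (1.268 − 0.052) = -0.608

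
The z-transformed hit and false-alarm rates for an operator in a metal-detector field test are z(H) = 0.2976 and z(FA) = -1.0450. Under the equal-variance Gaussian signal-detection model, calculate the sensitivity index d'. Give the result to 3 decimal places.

d' = z(H) − z(FA) = 0.2976 − (-1.0450) = 1.3426

d' = 1.343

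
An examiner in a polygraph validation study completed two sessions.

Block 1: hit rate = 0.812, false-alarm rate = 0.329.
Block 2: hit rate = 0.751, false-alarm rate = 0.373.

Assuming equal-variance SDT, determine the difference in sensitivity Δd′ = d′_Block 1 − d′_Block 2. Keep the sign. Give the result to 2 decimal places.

Block 1: z(0.812) = 0.885, z(0.329) = -0.443, d' = 1.328
Block 2: z(0.751) = 0.678, z(0.373) = -0.324, d' = 1.002
Δd' = d'_Block 1 − d'_Block 2 = 1.328 − 1.002 = 0.326
Block 1 has the higher sensitivity.

Δd′ = 0.33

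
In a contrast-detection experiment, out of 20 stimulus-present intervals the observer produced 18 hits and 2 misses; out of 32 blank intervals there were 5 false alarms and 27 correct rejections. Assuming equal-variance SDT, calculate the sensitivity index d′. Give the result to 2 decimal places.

H = 18/20 = 0.9000
FA = 5/32 = 0.1562
z(H) = z(0.9000) = 1.282
z(FA) = z(0.1562) = -1.010
d' = z(H) − z(FA) = 1.282 − (-1.010) = 2.292

d′ = 2.29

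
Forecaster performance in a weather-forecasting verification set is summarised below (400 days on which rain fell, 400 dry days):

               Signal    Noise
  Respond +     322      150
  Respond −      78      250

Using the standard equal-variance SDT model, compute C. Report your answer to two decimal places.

H = 322/400 = 0.8050
FA = 150/400 = 0.3750
z(H) = 0.8596
z(FA) = -0.3186
c = −½·[z(H) + z(FA)] = −0.5 × (0.8596 + (-0.3186)) = -0.2705

C = -0.27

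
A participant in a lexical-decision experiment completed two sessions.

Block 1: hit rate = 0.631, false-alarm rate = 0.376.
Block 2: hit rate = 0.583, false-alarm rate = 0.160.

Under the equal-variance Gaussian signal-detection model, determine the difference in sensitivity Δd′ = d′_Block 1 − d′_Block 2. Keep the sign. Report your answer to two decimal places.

Block 1: z(0.631) = 0.335, z(0.376) = -0.316, d' = 0.651
Block 2: z(0.583) = 0.210, z(0.160) = -0.994, d' = 1.204
Δd' = d'_Block 1 − d'_Block 2 = 0.651 − 1.204 = -0.553
Block 2 has the higher sensitivity.

Δd′ = -0.55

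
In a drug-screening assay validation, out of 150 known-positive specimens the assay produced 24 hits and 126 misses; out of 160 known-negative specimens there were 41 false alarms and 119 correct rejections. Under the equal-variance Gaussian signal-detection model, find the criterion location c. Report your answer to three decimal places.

c = 0.825

H = 24/150 = 0.1600
FA = 41/160 = 0.2562
z(H) = z(0.1600) = -0.9945
z(FA) = z(0.2562) = -0.6551
c = −½·[z(H) + z(FA)] = −0.5 × (-0.9945 + (-0.6551)) = 0.8248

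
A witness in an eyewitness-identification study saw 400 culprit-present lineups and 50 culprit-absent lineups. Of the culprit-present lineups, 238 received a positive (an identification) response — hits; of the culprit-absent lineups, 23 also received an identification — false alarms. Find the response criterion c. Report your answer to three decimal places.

H = 238/400 = 0.5950
FA = 23/50 = 0.4600
z(H) = 0.2404
z(FA) = -0.1004
c = −½·[z(H) + z(FA)] = −0.5 × (0.2404 + (-0.1004)) = -0.0700
c < 0: the witness has a liberal response bias.

c = -0.070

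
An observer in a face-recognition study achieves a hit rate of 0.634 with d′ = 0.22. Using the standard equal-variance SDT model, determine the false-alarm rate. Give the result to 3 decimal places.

z(hit rate) = z(0.634) = 0.3425
z(FA) = z(H) − d' = 0.3425 − 0.22 = 0.1225
false-alarm rate = Φ(0.1225) = 0.5487

false-alarm rate = 0.549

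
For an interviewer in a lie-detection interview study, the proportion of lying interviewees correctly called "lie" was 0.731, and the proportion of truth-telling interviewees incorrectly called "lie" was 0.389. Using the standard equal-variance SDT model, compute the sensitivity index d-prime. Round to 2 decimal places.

Φ⁻¹(0.731) = 0.616, Φ⁻¹(0.389) = -0.282
d' = z(H) − z(FA) = 0.616 − (-0.282) = 0.898

d-prime = 0.90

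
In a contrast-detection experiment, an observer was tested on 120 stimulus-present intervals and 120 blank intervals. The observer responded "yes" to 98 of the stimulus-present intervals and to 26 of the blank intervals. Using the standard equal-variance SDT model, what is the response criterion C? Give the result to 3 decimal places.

H = 98/120 = 0.8167
FA = 26/120 = 0.2167
Φ⁻¹(H) = 0.9029
Φ⁻¹(FA) = -0.7834
c = −½·[z(H) + z(FA)] = −0.5 × (0.9029 + (-0.7834)) = -0.05975

C = -0.060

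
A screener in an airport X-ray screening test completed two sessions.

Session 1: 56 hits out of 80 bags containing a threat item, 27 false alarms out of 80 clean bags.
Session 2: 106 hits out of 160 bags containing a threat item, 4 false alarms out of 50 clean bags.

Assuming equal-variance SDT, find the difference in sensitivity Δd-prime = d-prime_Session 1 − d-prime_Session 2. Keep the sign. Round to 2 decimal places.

Session 1: z(0.7000) = 0.524, z(0.3375) = -0.419, d' = 0.943
Session 2: z(0.6625) = 0.419, z(0.0800) = -1.405, d' = 1.824
Δd' = d'_Session 1 − d'_Session 2 = 0.943 − 1.824 = -0.881
Session 2 has the higher sensitivity.

Δd-prime = -0.88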